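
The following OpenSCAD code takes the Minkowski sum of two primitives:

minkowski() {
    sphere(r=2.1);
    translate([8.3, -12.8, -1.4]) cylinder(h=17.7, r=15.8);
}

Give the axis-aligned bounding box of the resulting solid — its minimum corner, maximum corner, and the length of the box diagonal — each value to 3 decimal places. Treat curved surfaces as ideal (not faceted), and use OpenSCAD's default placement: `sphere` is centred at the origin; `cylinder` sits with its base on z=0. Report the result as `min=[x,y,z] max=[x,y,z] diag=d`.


min=[-9.600,-30.700,-3.500] max=[26.200,5.100,18.400] diag=55.162

A = translate([8.3, -12.8, -1.4]) cylinder(h=17.7, r=15.8) → bbox [-7.5,-28.6,-1.4] .. [24.1,3,16.3]
B = sphere(r=2.1) → bbox [-2.1,-2.1,-2.1] .. [2.1,2.1,2.1]
lo = A.lo+B.lo = [-7.5-2.1, -28.6-2.1, -1.4-2.1] = [-9.600,-30.700,-3.500]
hi = A.hi+B.hi = [24.1+2.1, 3+2.1, 16.3+2.1] = [26.200,5.100,18.400]
diag = √(35.8²+35.8²+21.9²) = √3042.89 = 55.162


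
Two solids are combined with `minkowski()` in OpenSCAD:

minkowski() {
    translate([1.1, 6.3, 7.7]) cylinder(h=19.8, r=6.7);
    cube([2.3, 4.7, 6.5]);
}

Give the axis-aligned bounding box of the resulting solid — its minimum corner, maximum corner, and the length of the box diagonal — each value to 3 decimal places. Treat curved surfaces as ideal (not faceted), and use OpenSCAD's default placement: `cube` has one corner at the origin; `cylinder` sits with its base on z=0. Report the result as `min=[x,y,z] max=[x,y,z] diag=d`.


A = translate([1.1, 6.3, 7.7]) cylinder(h=19.8, r=6.7) → bbox [-5.6,-0.4,7.7] .. [7.8,13,27.5]
B = cube([2.3, 4.7, 6.5]) → bbox [0,0,0] .. [2.3,4.7,6.5]
lo = A.lo+B.lo = [-5.6+0, -0.4+0, 7.7+0] = [-5.600,-0.400,7.700]
hi = A.hi+B.hi = [7.8+2.3, 13+4.7, 27.5+6.5] = [10.100,17.700,34.000]
diag = √(15.7²+18.1²+26.3²) = √1265.79 = 35.578

min=[-5.600,-0.400,7.700] max=[10.100,17.700,34.000] diag=35.578


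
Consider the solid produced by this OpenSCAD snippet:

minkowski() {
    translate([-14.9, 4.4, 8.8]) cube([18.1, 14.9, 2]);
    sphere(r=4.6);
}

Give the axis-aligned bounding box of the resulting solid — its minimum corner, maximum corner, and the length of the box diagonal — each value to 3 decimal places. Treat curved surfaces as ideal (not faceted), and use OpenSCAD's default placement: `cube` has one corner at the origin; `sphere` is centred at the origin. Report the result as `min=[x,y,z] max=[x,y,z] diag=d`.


min=[-19.500,-0.200,4.200] max=[7.800,23.900,15.400] diag=38.099

A = translate([-14.9, 4.4, 8.8]) cube([18.1, 14.9, 2]) → bbox [-14.9,4.4,8.8] .. [3.2,19.3,10.8]
B = sphere(r=4.6) → bbox [-4.6,-4.6,-4.6] .. [4.6,4.6,4.6]
lo = A.lo+B.lo = [-14.9-4.6, 4.4-4.6, 8.8-4.6] = [-19.500,-0.200,4.200]
hi = A.hi+B.hi = [3.2+4.6, 19.3+4.6, 10.8+4.6] = [7.800,23.900,15.400]
diag = √(27.3²+24.1²+11.2²) = √1451.54 = 38.099


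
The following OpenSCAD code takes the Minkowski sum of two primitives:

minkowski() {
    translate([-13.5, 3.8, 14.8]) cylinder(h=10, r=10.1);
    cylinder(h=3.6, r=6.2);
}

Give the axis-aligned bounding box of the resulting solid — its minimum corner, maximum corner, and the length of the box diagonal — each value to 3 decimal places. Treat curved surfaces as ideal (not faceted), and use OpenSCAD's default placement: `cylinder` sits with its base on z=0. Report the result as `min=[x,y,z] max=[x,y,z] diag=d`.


A = translate([-13.5, 3.8, 14.8]) cylinder(h=10, r=10.1) → bbox [-23.6,-6.3,14.8] .. [-3.4,13.9,24.8]
B = cylinder(h=3.6, r=6.2) → bbox [-6.2,-6.2,0] .. [6.2,6.2,3.6]
lo = A.lo+B.lo = [-23.6-6.2, -6.3-6.2, 14.8+0] = [-29.800,-12.500,14.800]
hi = A.hi+B.hi = [-3.4+6.2, 13.9+6.2, 24.8+3.6] = [2.800,20.100,28.400]
diag = √(32.6²+32.6²+13.6²) = √2310.48 = 48.067

min=[-29.800,-12.500,14.800] max=[2.800,20.100,28.400] diag=48.067


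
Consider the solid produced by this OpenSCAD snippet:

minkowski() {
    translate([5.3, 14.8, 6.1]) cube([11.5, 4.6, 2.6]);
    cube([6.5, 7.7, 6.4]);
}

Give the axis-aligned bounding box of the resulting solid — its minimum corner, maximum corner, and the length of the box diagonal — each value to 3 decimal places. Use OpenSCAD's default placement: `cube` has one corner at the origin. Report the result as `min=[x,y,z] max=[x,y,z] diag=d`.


A = translate([5.3, 14.8, 6.1]) cube([11.5, 4.6, 2.6]) → bbox [5.3,14.8,6.1] .. [16.8,19.4,8.7]
B = cube([6.5, 7.7, 6.4]) → bbox [0,0,0] .. [6.5,7.7,6.4]
lo = A.lo+B.lo = [5.3+0, 14.8+0, 6.1+0] = [5.300,14.800,6.100]
hi = A.hi+B.hi = [16.8+6.5, 19.4+7.7, 8.7+6.4] = [23.300,27.100,15.100]
diag = √(18²+12.3²+9²) = √556.29 = 23.586

min=[5.300,14.800,6.100] max=[23.300,27.100,15.100] diag=23.586


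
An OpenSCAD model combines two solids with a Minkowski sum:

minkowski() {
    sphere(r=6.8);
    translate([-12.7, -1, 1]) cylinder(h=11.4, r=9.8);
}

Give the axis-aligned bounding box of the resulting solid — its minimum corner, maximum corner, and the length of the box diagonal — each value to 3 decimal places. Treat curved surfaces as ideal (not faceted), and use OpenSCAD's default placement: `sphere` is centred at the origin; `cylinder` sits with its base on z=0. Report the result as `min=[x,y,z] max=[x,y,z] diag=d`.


A = translate([-12.7, -1, 1]) cylinder(h=11.4, r=9.8) → bbox [-22.5,-10.8,1] .. [-2.9,8.8,12.4]
B = sphere(r=6.8) → bbox [-6.8,-6.8,-6.8] .. [6.8,6.8,6.8]
lo = A.lo+B.lo = [-22.5-6.8, -10.8-6.8, 1-6.8] = [-29.300,-17.600,-5.800]
hi = A.hi+B.hi = [-2.9+6.8, 8.8+6.8, 12.4+6.8] = [3.900,15.600,19.200]
diag = √(33.2²+33.2²+25²) = √2829.48 = 53.193

min=[-29.300,-17.600,-5.800] max=[3.900,15.600,19.200] diag=53.193


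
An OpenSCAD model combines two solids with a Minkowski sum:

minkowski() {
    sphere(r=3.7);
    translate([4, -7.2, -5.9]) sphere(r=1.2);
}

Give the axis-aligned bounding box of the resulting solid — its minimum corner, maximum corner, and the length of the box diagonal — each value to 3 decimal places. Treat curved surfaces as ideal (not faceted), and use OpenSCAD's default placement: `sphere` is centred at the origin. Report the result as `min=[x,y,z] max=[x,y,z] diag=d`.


A = translate([4, -7.2, -5.9]) sphere(r=1.2) → bbox [2.8,-8.4,-7.1] .. [5.2,-6,-4.7]
B = sphere(r=3.7) → bbox [-3.7,-3.7,-3.7] .. [3.7,3.7,3.7]
lo = A.lo+B.lo = [2.8-3.7, -8.4-3.7, -7.1-3.7] = [-0.900,-12.100,-10.800]
hi = A.hi+B.hi = [5.2+3.7, -6+3.7, -4.7+3.7] = [8.900,-2.300,-1.000]
diag = √(9.8²+9.8²+9.8²) = √288.12 = 16.974

min=[-0.900,-12.100,-10.800] max=[8.900,-2.300,-1.000] diag=16.974


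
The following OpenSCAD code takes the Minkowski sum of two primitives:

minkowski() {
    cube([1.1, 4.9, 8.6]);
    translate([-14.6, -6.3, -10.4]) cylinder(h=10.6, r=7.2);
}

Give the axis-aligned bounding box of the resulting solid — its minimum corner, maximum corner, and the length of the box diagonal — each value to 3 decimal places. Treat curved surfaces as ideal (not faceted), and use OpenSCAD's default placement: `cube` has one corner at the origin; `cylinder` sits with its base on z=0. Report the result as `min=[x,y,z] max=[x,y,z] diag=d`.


min=[-21.800,-13.500,-10.400] max=[-6.300,5.800,8.800] diag=31.327

A = translate([-14.6, -6.3, -10.4]) cylinder(h=10.6, r=7.2) → bbox [-21.8,-13.5,-10.4] .. [-7.4,0.9,0.2]
B = cube([1.1, 4.9, 8.6]) → bbox [0,0,0] .. [1.1,4.9,8.6]
lo = A.lo+B.lo = [-21.8+0, -13.5+0, -10.4+0] = [-21.800,-13.500,-10.400]
hi = A.hi+B.hi = [-7.4+1.1, 0.9+4.9, 0.2+8.6] = [-6.300,5.800,8.800]
diag = √(15.5²+19.3²+19.2²) = √981.38 = 31.327


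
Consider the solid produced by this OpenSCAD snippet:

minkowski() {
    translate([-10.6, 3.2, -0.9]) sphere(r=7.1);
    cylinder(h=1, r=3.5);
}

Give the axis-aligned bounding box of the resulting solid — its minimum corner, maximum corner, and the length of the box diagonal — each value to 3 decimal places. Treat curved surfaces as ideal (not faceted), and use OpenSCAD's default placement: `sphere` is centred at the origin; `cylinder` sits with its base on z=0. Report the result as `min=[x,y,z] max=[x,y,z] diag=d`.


A = translate([-10.6, 3.2, -0.9]) sphere(r=7.1) → bbox [-17.7,-3.9,-8] .. [-3.5,10.3,6.2]
B = cylinder(h=1, r=3.5) → bbox [-3.5,-3.5,0] .. [3.5,3.5,1]
lo = A.lo+B.lo = [-17.7-3.5, -3.9-3.5, -8+0] = [-21.200,-7.400,-8.000]
hi = A.hi+B.hi = [-3.5+3.5, 10.3+3.5, 6.2+1] = [0.000,13.800,7.200]
diag = √(21.2²+21.2²+15.2²) = √1129.92 = 33.614

min=[-21.200,-7.400,-8.000] max=[0.000,13.800,7.200] diag=33.614


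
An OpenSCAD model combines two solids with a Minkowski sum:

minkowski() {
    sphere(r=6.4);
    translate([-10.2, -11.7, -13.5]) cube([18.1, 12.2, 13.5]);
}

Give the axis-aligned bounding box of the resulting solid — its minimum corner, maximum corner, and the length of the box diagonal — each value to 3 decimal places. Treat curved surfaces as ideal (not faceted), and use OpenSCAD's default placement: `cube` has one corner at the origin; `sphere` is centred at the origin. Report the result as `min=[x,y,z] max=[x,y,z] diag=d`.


A = translate([-10.2, -11.7, -13.5]) cube([18.1, 12.2, 13.5]) → bbox [-10.2,-11.7,-13.5] .. [7.9,0.5,0]
B = sphere(r=6.4) → bbox [-6.4,-6.4,-6.4] .. [6.4,6.4,6.4]
lo = A.lo+B.lo = [-10.2-6.4, -11.7-6.4, -13.5-6.4] = [-16.600,-18.100,-19.900]
hi = A.hi+B.hi = [7.9+6.4, 0.5+6.4, 0+6.4] = [14.300,6.900,6.400]
diag = √(30.9²+25²+26.3²) = √2271.5 = 47.660

min=[-16.600,-18.100,-19.900] max=[14.300,6.900,6.400] diag=47.660


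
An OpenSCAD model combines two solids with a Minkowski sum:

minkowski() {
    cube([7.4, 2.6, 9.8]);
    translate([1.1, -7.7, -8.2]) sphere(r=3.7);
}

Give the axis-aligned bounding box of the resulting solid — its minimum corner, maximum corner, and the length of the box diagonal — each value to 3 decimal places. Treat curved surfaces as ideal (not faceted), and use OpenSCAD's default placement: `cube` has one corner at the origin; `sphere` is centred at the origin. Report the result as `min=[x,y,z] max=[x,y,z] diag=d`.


A = translate([1.1, -7.7, -8.2]) sphere(r=3.7) → bbox [-2.6,-11.4,-11.9] .. [4.8,-4,-4.5]
B = cube([7.4, 2.6, 9.8]) → bbox [0,0,0] .. [7.4,2.6,9.8]
lo = A.lo+B.lo = [-2.6+0, -11.4+0, -11.9+0] = [-2.600,-11.400,-11.900]
hi = A.hi+B.hi = [4.8+7.4, -4+2.6, -4.5+9.8] = [12.200,-1.400,5.300]
diag = √(14.8²+10²+17.2²) = √614.88 = 24.797

min=[-2.600,-11.400,-11.900] max=[12.200,-1.400,5.300] diag=24.797


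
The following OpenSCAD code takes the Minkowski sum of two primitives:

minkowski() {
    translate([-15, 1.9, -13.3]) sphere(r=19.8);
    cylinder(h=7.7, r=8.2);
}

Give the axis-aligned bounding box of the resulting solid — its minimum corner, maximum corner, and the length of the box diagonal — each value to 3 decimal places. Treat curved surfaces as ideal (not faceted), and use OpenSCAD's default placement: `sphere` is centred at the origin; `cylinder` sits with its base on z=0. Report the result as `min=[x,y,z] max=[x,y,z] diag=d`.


A = translate([-15, 1.9, -13.3]) sphere(r=19.8) → bbox [-34.8,-17.9,-33.1] .. [4.8,21.7,6.5]
B = cylinder(h=7.7, r=8.2) → bbox [-8.2,-8.2,0] .. [8.2,8.2,7.7]
lo = A.lo+B.lo = [-34.8-8.2, -17.9-8.2, -33.1+0] = [-43.000,-26.100,-33.100]
hi = A.hi+B.hi = [4.8+8.2, 21.7+8.2, 6.5+7.7] = [13.000,29.900,14.200]
diag = √(56²+56²+47.3²) = √8509.29 = 92.246

min=[-43.000,-26.100,-33.100] max=[13.000,29.900,14.200] diag=92.246


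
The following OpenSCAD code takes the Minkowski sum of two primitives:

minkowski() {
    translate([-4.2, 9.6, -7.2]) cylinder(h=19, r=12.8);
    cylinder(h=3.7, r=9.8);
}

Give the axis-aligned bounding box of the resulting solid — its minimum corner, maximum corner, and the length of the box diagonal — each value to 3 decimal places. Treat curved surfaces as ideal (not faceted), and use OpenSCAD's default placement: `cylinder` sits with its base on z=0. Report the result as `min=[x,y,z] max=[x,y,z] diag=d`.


A = translate([-4.2, 9.6, -7.2]) cylinder(h=19, r=12.8) → bbox [-17,-3.2,-7.2] .. [8.6,22.4,11.8]
B = cylinder(h=3.7, r=9.8) → bbox [-9.8,-9.8,0] .. [9.8,9.8,3.7]
lo = A.lo+B.lo = [-17-9.8, -3.2-9.8, -7.2+0] = [-26.800,-13.000,-7.200]
hi = A.hi+B.hi = [8.6+9.8, 22.4+9.8, 11.8+3.7] = [18.400,32.200,15.500]
diag = √(45.2²+45.2²+22.7²) = √4601.37 = 67.833

min=[-26.800,-13.000,-7.200] max=[18.400,32.200,15.500] diag=67.833


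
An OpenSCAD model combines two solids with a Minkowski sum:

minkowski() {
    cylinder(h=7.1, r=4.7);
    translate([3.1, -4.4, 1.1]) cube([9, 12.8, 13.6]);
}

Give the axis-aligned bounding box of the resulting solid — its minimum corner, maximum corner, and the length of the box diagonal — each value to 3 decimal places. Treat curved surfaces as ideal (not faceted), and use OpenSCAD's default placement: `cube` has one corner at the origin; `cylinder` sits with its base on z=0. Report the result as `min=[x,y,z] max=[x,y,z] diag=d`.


A = translate([3.1, -4.4, 1.1]) cube([9, 12.8, 13.6]) → bbox [3.1,-4.4,1.1] .. [12.1,8.4,14.7]
B = cylinder(h=7.1, r=4.7) → bbox [-4.7,-4.7,0] .. [4.7,4.7,7.1]
lo = A.lo+B.lo = [3.1-4.7, -4.4-4.7, 1.1+0] = [-1.600,-9.100,1.100]
hi = A.hi+B.hi = [12.1+4.7, 8.4+4.7, 14.7+7.1] = [16.800,13.100,21.800]
diag = √(18.4²+22.2²+20.7²) = √1259.89 = 35.495

min=[-1.600,-9.100,1.100] max=[16.800,13.100,21.800] diag=35.495


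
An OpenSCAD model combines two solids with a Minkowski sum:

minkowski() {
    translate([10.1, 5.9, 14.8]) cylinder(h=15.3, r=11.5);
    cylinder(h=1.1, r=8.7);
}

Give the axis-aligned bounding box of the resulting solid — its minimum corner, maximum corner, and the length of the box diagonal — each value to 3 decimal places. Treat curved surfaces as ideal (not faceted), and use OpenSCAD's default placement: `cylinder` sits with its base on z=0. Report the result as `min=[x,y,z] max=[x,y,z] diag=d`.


A = translate([10.1, 5.9, 14.8]) cylinder(h=15.3, r=11.5) → bbox [-1.4,-5.6,14.8] .. [21.6,17.4,30.1]
B = cylinder(h=1.1, r=8.7) → bbox [-8.7,-8.7,0] .. [8.7,8.7,1.1]
lo = A.lo+B.lo = [-1.4-8.7, -5.6-8.7, 14.8+0] = [-10.100,-14.300,14.800]
hi = A.hi+B.hi = [21.6+8.7, 17.4+8.7, 30.1+1.1] = [30.300,26.100,31.200]
diag = √(40.4²+40.4²+16.4²) = √3533.28 = 59.441

min=[-10.100,-14.300,14.800] max=[30.300,26.100,31.200] diag=59.441


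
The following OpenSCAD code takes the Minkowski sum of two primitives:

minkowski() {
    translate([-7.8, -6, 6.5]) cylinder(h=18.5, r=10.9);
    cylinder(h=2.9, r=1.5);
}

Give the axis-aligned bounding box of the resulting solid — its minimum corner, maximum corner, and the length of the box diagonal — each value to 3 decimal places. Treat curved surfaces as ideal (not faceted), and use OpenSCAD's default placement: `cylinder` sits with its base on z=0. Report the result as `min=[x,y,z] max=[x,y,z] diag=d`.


min=[-20.200,-18.400,6.500] max=[4.600,6.400,27.900] diag=41.086

A = translate([-7.8, -6, 6.5]) cylinder(h=18.5, r=10.9) → bbox [-18.7,-16.9,6.5] .. [3.1,4.9,25]
B = cylinder(h=2.9, r=1.5) → bbox [-1.5,-1.5,0] .. [1.5,1.5,2.9]
lo = A.lo+B.lo = [-18.7-1.5, -16.9-1.5, 6.5+0] = [-20.200,-18.400,6.500]
hi = A.hi+B.hi = [3.1+1.5, 4.9+1.5, 25+2.9] = [4.600,6.400,27.900]
diag = √(24.8²+24.8²+21.4²) = √1688.04 = 41.086


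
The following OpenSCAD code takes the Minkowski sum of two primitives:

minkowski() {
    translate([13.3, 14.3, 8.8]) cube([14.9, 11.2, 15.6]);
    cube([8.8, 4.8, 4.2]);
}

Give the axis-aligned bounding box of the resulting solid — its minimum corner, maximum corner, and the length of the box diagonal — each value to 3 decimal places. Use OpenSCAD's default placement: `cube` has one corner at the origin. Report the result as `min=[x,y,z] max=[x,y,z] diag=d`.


A = translate([13.3, 14.3, 8.8]) cube([14.9, 11.2, 15.6]) → bbox [13.3,14.3,8.8] .. [28.2,25.5,24.4]
B = cube([8.8, 4.8, 4.2]) → bbox [0,0,0] .. [8.8,4.8,4.2]
lo = A.lo+B.lo = [13.3+0, 14.3+0, 8.8+0] = [13.300,14.300,8.800]
hi = A.hi+B.hi = [28.2+8.8, 25.5+4.8, 24.4+4.2] = [37.000,30.300,28.600]
diag = √(23.7²+16²+19.8²) = √1209.73 = 34.781

min=[13.300,14.300,8.800] max=[37.000,30.300,28.600] diag=34.781


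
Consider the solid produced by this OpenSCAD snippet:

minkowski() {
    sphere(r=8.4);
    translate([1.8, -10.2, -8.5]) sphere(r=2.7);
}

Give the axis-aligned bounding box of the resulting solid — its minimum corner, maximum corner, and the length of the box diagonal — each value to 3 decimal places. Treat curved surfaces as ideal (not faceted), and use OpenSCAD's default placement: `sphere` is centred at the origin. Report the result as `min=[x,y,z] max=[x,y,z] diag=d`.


min=[-9.300,-21.300,-19.600] max=[12.900,0.900,2.600] diag=38.452

A = translate([1.8, -10.2, -8.5]) sphere(r=2.7) → bbox [-0.9,-12.9,-11.2] .. [4.5,-7.5,-5.8]
B = sphere(r=8.4) → bbox [-8.4,-8.4,-8.4] .. [8.4,8.4,8.4]
lo = A.lo+B.lo = [-0.9-8.4, -12.9-8.4, -11.2-8.4] = [-9.300,-21.300,-19.600]
hi = A.hi+B.hi = [4.5+8.4, -7.5+8.4, -5.8+8.4] = [12.900,0.900,2.600]
diag = √(22.2²+22.2²+22.2²) = √1478.52 = 38.452


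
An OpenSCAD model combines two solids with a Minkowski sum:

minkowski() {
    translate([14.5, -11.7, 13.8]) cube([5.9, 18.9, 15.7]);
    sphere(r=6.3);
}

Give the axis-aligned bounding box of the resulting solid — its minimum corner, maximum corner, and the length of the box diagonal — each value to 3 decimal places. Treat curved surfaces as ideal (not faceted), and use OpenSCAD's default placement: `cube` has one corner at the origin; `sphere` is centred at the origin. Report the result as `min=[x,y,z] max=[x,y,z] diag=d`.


A = translate([14.5, -11.7, 13.8]) cube([5.9, 18.9, 15.7]) → bbox [14.5,-11.7,13.8] .. [20.4,7.2,29.5]
B = sphere(r=6.3) → bbox [-6.3,-6.3,-6.3] .. [6.3,6.3,6.3]
lo = A.lo+B.lo = [14.5-6.3, -11.7-6.3, 13.8-6.3] = [8.200,-18.000,7.500]
hi = A.hi+B.hi = [20.4+6.3, 7.2+6.3, 29.5+6.3] = [26.700,13.500,35.800]
diag = √(18.5²+31.5²+28.3²) = √2135.39 = 46.210

min=[8.200,-18.000,7.500] max=[26.700,13.500,35.800] diag=46.210


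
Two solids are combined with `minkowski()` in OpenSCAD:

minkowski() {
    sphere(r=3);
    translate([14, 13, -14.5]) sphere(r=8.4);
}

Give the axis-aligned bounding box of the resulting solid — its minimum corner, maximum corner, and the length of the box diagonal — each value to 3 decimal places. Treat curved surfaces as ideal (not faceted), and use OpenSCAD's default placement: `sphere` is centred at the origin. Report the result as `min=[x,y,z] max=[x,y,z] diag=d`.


A = translate([14, 13, -14.5]) sphere(r=8.4) → bbox [5.6,4.6,-22.9] .. [22.4,21.4,-6.1]
B = sphere(r=3) → bbox [-3,-3,-3] .. [3,3,3]
lo = A.lo+B.lo = [5.6-3, 4.6-3, -22.9-3] = [2.600,1.600,-25.900]
hi = A.hi+B.hi = [22.4+3, 21.4+3, -6.1+3] = [25.400,24.400,-3.100]
diag = √(22.8²+22.8²+22.8²) = √1559.52 = 39.491

min=[2.600,1.600,-25.900] max=[25.400,24.400,-3.100] diag=39.491


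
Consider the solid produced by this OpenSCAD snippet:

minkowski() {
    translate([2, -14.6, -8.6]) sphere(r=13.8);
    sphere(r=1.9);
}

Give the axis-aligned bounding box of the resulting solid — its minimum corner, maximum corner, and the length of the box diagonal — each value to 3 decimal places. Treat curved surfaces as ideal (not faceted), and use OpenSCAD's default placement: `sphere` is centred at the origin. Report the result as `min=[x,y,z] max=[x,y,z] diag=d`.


A = translate([2, -14.6, -8.6]) sphere(r=13.8) → bbox [-11.8,-28.4,-22.4] .. [15.8,-0.8,5.2]
B = sphere(r=1.9) → bbox [-1.9,-1.9,-1.9] .. [1.9,1.9,1.9]
lo = A.lo+B.lo = [-11.8-1.9, -28.4-1.9, -22.4-1.9] = [-13.700,-30.300,-24.300]
hi = A.hi+B.hi = [15.8+1.9, -0.8+1.9, 5.2+1.9] = [17.700,1.100,7.100]
diag = √(31.4²+31.4²+31.4²) = √2957.88 = 54.386

min=[-13.700,-30.300,-24.300] max=[17.700,1.100,7.100] diag=54.386


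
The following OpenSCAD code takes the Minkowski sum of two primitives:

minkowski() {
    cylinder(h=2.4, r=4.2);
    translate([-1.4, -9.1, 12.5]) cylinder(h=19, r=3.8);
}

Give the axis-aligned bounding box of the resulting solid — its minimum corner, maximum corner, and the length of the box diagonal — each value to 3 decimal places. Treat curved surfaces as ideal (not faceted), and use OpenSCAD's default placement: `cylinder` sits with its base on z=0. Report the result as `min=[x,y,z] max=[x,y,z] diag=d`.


min=[-9.400,-17.100,12.500] max=[6.600,-1.100,33.900] diag=31.144

A = translate([-1.4, -9.1, 12.5]) cylinder(h=19, r=3.8) → bbox [-5.2,-12.9,12.5] .. [2.4,-5.3,31.5]
B = cylinder(h=2.4, r=4.2) → bbox [-4.2,-4.2,0] .. [4.2,4.2,2.4]
lo = A.lo+B.lo = [-5.2-4.2, -12.9-4.2, 12.5+0] = [-9.400,-17.100,12.500]
hi = A.hi+B.hi = [2.4+4.2, -5.3+4.2, 31.5+2.4] = [6.600,-1.100,33.900]
diag = √(16²+16²+21.4²) = √969.96 = 31.144


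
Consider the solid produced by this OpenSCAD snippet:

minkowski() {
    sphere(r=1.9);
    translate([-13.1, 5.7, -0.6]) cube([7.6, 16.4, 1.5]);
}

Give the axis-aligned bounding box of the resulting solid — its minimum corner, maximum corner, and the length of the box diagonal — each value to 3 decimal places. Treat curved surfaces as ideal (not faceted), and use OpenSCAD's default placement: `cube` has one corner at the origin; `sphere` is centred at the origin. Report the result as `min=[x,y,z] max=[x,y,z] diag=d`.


min=[-15.000,3.800,-2.500] max=[-3.600,24.000,2.800] diag=23.793

A = translate([-13.1, 5.7, -0.6]) cube([7.6, 16.4, 1.5]) → bbox [-13.1,5.7,-0.6] .. [-5.5,22.1,0.9]
B = sphere(r=1.9) → bbox [-1.9,-1.9,-1.9] .. [1.9,1.9,1.9]
lo = A.lo+B.lo = [-13.1-1.9, 5.7-1.9, -0.6-1.9] = [-15.000,3.800,-2.500]
hi = A.hi+B.hi = [-5.5+1.9, 22.1+1.9, 0.9+1.9] = [-3.600,24.000,2.800]
diag = √(11.4²+20.2²+5.3²) = √566.09 = 23.793


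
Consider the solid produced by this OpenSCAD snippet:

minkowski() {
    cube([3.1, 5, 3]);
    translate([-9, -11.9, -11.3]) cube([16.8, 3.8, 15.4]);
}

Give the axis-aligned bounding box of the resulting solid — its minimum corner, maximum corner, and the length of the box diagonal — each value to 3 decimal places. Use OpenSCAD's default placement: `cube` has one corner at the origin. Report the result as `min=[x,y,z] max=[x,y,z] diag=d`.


min=[-9.000,-11.900,-11.300] max=[10.900,-3.100,7.100] diag=28.496

A = translate([-9, -11.9, -11.3]) cube([16.8, 3.8, 15.4]) → bbox [-9,-11.9,-11.3] .. [7.8,-8.1,4.1]
B = cube([3.1, 5, 3]) → bbox [0,0,0] .. [3.1,5,3]
lo = A.lo+B.lo = [-9+0, -11.9+0, -11.3+0] = [-9.000,-11.900,-11.300]
hi = A.hi+B.hi = [7.8+3.1, -8.1+5, 4.1+3] = [10.900,-3.100,7.100]
diag = √(19.9²+8.8²+18.4²) = √812.01 = 28.496


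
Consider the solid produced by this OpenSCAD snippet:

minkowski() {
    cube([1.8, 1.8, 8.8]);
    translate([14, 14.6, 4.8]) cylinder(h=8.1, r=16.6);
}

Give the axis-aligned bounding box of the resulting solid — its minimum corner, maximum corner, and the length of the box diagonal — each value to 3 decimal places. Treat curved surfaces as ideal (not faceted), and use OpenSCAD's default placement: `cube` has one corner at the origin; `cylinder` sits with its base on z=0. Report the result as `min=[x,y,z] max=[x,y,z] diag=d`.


A = translate([14, 14.6, 4.8]) cylinder(h=8.1, r=16.6) → bbox [-2.6,-2,4.8] .. [30.6,31.2,12.9]
B = cube([1.8, 1.8, 8.8]) → bbox [0,0,0] .. [1.8,1.8,8.8]
lo = A.lo+B.lo = [-2.6+0, -2+0, 4.8+0] = [-2.600,-2.000,4.800]
hi = A.hi+B.hi = [30.6+1.8, 31.2+1.8, 12.9+8.8] = [32.400,33.000,21.700]
diag = √(35²+35²+16.9²) = √2735.61 = 52.303

min=[-2.600,-2.000,4.800] max=[32.400,33.000,21.700] diag=52.303


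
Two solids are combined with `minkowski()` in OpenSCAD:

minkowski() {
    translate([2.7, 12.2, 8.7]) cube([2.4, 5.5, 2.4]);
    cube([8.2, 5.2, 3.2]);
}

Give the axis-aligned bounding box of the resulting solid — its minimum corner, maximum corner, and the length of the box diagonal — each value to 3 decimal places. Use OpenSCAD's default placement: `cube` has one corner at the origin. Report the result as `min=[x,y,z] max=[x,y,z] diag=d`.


min=[2.700,12.200,8.700] max=[13.300,22.900,14.300] diag=16.069

A = translate([2.7, 12.2, 8.7]) cube([2.4, 5.5, 2.4]) → bbox [2.7,12.2,8.7] .. [5.1,17.7,11.1]
B = cube([8.2, 5.2, 3.2]) → bbox [0,0,0] .. [8.2,5.2,3.2]
lo = A.lo+B.lo = [2.7+0, 12.2+0, 8.7+0] = [2.700,12.200,8.700]
hi = A.hi+B.hi = [5.1+8.2, 17.7+5.2, 11.1+3.2] = [13.300,22.900,14.300]
diag = √(10.6²+10.7²+5.6²) = √258.21 = 16.069


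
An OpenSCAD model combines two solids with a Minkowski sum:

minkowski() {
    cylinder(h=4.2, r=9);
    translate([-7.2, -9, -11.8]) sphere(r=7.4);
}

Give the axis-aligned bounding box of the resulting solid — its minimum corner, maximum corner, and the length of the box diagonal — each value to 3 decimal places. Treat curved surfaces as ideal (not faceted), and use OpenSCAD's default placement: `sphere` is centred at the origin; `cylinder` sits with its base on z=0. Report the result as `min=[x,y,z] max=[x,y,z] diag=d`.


min=[-23.600,-25.400,-19.200] max=[9.200,7.400,-0.200] diag=50.127

A = translate([-7.2, -9, -11.8]) sphere(r=7.4) → bbox [-14.6,-16.4,-19.2] .. [0.2,-1.6,-4.4]
B = cylinder(h=4.2, r=9) → bbox [-9,-9,0] .. [9,9,4.2]
lo = A.lo+B.lo = [-14.6-9, -16.4-9, -19.2+0] = [-23.600,-25.400,-19.200]
hi = A.hi+B.hi = [0.2+9, -1.6+9, -4.4+4.2] = [9.200,7.400,-0.200]
diag = √(32.8²+32.8²+19²) = √2512.68 = 50.127


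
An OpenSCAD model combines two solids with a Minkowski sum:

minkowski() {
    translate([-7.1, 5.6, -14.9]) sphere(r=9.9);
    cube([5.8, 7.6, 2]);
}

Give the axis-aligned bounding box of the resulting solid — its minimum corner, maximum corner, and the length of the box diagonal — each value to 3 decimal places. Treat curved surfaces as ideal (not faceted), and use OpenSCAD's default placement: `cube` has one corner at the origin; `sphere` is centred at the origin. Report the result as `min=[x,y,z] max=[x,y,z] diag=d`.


A = translate([-7.1, 5.6, -14.9]) sphere(r=9.9) → bbox [-17,-4.3,-24.8] .. [2.8,15.5,-5]
B = cube([5.8, 7.6, 2]) → bbox [0,0,0] .. [5.8,7.6,2]
lo = A.lo+B.lo = [-17+0, -4.3+0, -24.8+0] = [-17.000,-4.300,-24.800]
hi = A.hi+B.hi = [2.8+5.8, 15.5+7.6, -5+2] = [8.600,23.100,-3.000]
diag = √(25.6²+27.4²+21.8²) = √1881.36 = 43.375

min=[-17.000,-4.300,-24.800] max=[8.600,23.100,-3.000] diag=43.375


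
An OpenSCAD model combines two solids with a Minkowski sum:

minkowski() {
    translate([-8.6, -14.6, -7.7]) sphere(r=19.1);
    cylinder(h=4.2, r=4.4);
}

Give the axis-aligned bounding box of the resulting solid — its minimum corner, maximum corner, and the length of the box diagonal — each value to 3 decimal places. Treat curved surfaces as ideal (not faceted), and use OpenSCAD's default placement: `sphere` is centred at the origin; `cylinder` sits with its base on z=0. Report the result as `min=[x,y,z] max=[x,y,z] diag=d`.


min=[-32.100,-38.100,-26.800] max=[14.900,8.900,15.600] diag=78.840

A = translate([-8.6, -14.6, -7.7]) sphere(r=19.1) → bbox [-27.7,-33.7,-26.8] .. [10.5,4.5,11.4]
B = cylinder(h=4.2, r=4.4) → bbox [-4.4,-4.4,0] .. [4.4,4.4,4.2]
lo = A.lo+B.lo = [-27.7-4.4, -33.7-4.4, -26.8+0] = [-32.100,-38.100,-26.800]
hi = A.hi+B.hi = [10.5+4.4, 4.5+4.4, 11.4+4.2] = [14.900,8.900,15.600]
diag = √(47²+47²+42.4²) = √6215.76 = 78.840


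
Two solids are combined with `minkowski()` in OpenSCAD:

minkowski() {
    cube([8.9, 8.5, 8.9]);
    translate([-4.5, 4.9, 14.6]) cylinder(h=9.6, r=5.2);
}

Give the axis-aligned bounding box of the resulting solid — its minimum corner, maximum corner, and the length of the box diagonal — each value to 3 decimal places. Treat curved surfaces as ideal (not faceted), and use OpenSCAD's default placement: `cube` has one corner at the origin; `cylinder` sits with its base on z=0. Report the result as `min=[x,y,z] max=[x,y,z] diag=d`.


A = translate([-4.5, 4.9, 14.6]) cylinder(h=9.6, r=5.2) → bbox [-9.7,-0.3,14.6] .. [0.7,10.1,24.2]
B = cube([8.9, 8.5, 8.9]) → bbox [0,0,0] .. [8.9,8.5,8.9]
lo = A.lo+B.lo = [-9.7+0, -0.3+0, 14.6+0] = [-9.700,-0.300,14.600]
hi = A.hi+B.hi = [0.7+8.9, 10.1+8.5, 24.2+8.9] = [9.600,18.600,33.100]
diag = √(19.3²+18.9²+18.5²) = √1071.95 = 32.741

min=[-9.700,-0.300,14.600] max=[9.600,18.600,33.100] diag=32.741


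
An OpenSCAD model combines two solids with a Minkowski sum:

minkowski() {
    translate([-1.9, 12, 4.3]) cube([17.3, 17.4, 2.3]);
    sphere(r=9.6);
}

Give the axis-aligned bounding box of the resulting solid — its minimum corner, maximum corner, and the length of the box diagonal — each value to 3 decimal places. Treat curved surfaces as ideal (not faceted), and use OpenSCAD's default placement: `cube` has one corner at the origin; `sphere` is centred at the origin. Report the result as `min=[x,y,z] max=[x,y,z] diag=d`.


min=[-11.500,2.400,-5.300] max=[25.000,39.000,16.200] diag=55.983

A = translate([-1.9, 12, 4.3]) cube([17.3, 17.4, 2.3]) → bbox [-1.9,12,4.3] .. [15.4,29.4,6.6]
B = sphere(r=9.6) → bbox [-9.6,-9.6,-9.6] .. [9.6,9.6,9.6]
lo = A.lo+B.lo = [-1.9-9.6, 12-9.6, 4.3-9.6] = [-11.500,2.400,-5.300]
hi = A.hi+B.hi = [15.4+9.6, 29.4+9.6, 6.6+9.6] = [25.000,39.000,16.200]
diag = √(36.5²+36.6²+21.5²) = √3134.06 = 55.983


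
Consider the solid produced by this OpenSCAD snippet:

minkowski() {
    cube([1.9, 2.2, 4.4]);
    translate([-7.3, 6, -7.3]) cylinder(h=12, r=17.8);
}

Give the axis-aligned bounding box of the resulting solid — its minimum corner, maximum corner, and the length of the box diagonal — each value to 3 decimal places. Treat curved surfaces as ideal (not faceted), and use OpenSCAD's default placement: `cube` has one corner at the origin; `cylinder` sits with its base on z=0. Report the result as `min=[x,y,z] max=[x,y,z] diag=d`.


A = translate([-7.3, 6, -7.3]) cylinder(h=12, r=17.8) → bbox [-25.1,-11.8,-7.3] .. [10.5,23.8,4.7]
B = cube([1.9, 2.2, 4.4]) → bbox [0,0,0] .. [1.9,2.2,4.4]
lo = A.lo+B.lo = [-25.1+0, -11.8+0, -7.3+0] = [-25.100,-11.800,-7.300]
hi = A.hi+B.hi = [10.5+1.9, 23.8+2.2, 4.7+4.4] = [12.400,26.000,9.100]
diag = √(37.5²+37.8²+16.4²) = √3104.05 = 55.714

min=[-25.100,-11.800,-7.300] max=[12.400,26.000,9.100] diag=55.714


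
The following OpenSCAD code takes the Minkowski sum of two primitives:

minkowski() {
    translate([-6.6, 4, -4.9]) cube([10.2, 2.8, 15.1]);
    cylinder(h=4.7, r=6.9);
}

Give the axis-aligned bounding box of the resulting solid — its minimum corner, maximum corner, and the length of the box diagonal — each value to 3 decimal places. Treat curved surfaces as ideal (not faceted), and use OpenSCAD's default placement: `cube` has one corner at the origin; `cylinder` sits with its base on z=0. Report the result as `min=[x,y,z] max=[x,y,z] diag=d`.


min=[-13.500,-2.900,-4.900] max=[10.500,13.700,14.900] diag=35.265

A = translate([-6.6, 4, -4.9]) cube([10.2, 2.8, 15.1]) → bbox [-6.6,4,-4.9] .. [3.6,6.8,10.2]
B = cylinder(h=4.7, r=6.9) → bbox [-6.9,-6.9,0] .. [6.9,6.9,4.7]
lo = A.lo+B.lo = [-6.6-6.9, 4-6.9, -4.9+0] = [-13.500,-2.900,-4.900]
hi = A.hi+B.hi = [3.6+6.9, 6.8+6.9, 10.2+4.7] = [10.500,13.700,14.900]
diag = √(24²+16.6²+19.8²) = √1243.6 = 35.265


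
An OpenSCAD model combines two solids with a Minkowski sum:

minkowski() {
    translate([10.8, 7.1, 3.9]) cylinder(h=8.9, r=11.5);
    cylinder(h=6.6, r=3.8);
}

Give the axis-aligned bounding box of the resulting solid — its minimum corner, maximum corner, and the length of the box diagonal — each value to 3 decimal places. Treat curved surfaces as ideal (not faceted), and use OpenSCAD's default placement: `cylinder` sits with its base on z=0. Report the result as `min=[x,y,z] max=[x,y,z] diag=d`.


min=[-4.500,-8.200,3.900] max=[26.100,22.400,19.400] diag=45.967

A = translate([10.8, 7.1, 3.9]) cylinder(h=8.9, r=11.5) → bbox [-0.7,-4.4,3.9] .. [22.3,18.6,12.8]
B = cylinder(h=6.6, r=3.8) → bbox [-3.8,-3.8,0] .. [3.8,3.8,6.6]
lo = A.lo+B.lo = [-0.7-3.8, -4.4-3.8, 3.9+0] = [-4.500,-8.200,3.900]
hi = A.hi+B.hi = [22.3+3.8, 18.6+3.8, 12.8+6.6] = [26.100,22.400,19.400]
diag = √(30.6²+30.6²+15.5²) = √2112.97 = 45.967


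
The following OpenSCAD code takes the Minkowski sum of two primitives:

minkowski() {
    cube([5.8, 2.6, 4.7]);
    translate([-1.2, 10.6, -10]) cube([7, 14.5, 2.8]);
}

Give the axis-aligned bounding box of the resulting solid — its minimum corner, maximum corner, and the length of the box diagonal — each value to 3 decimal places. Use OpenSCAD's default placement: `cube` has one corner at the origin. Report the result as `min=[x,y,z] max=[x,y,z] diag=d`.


A = translate([-1.2, 10.6, -10]) cube([7, 14.5, 2.8]) → bbox [-1.2,10.6,-10] .. [5.8,25.1,-7.2]
B = cube([5.8, 2.6, 4.7]) → bbox [0,0,0] .. [5.8,2.6,4.7]
lo = A.lo+B.lo = [-1.2+0, 10.6+0, -10+0] = [-1.200,10.600,-10.000]
hi = A.hi+B.hi = [5.8+5.8, 25.1+2.6, -7.2+4.7] = [11.600,27.700,-2.500]
diag = √(12.8²+17.1²+7.5²) = √512.5 = 22.638

min=[-1.200,10.600,-10.000] max=[11.600,27.700,-2.500] diag=22.638


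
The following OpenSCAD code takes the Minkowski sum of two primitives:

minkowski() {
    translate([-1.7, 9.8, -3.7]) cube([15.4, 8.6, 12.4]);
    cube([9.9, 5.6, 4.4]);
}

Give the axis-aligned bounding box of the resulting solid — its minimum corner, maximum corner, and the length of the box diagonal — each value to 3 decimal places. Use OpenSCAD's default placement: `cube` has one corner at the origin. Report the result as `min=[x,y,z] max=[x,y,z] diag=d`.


min=[-1.700,9.800,-3.700] max=[23.600,24.000,13.100] diag=33.526

A = translate([-1.7, 9.8, -3.7]) cube([15.4, 8.6, 12.4]) → bbox [-1.7,9.8,-3.7] .. [13.7,18.4,8.7]
B = cube([9.9, 5.6, 4.4]) → bbox [0,0,0] .. [9.9,5.6,4.4]
lo = A.lo+B.lo = [-1.7+0, 9.8+0, -3.7+0] = [-1.700,9.800,-3.700]
hi = A.hi+B.hi = [13.7+9.9, 18.4+5.6, 8.7+4.4] = [23.600,24.000,13.100]
diag = √(25.3²+14.2²+16.8²) = √1123.97 = 33.526


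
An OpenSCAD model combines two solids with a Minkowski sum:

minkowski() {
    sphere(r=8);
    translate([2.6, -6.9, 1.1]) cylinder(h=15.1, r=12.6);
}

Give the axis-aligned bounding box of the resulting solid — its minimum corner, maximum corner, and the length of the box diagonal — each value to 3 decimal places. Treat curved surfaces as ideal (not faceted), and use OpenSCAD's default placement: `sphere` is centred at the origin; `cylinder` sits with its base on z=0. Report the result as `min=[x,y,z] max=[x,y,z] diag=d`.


A = translate([2.6, -6.9, 1.1]) cylinder(h=15.1, r=12.6) → bbox [-10,-19.5,1.1] .. [15.2,5.7,16.2]
B = sphere(r=8) → bbox [-8,-8,-8] .. [8,8,8]
lo = A.lo+B.lo = [-10-8, -19.5-8, 1.1-8] = [-18.000,-27.500,-6.900]
hi = A.hi+B.hi = [15.2+8, 5.7+8, 16.2+8] = [23.200,13.700,24.200]
diag = √(41.2²+41.2²+31.1²) = √4362.09 = 66.046

min=[-18.000,-27.500,-6.900] max=[23.200,13.700,24.200] diag=66.046


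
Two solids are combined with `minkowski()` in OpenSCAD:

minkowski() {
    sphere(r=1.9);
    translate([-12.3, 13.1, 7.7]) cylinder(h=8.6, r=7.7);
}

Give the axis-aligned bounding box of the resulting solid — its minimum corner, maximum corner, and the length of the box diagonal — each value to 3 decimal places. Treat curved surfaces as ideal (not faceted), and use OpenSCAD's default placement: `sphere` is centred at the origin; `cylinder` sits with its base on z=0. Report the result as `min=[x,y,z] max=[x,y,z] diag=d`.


A = translate([-12.3, 13.1, 7.7]) cylinder(h=8.6, r=7.7) → bbox [-20,5.4,7.7] .. [-4.6,20.8,16.3]
B = sphere(r=1.9) → bbox [-1.9,-1.9,-1.9] .. [1.9,1.9,1.9]
lo = A.lo+B.lo = [-20-1.9, 5.4-1.9, 7.7-1.9] = [-21.900,3.500,5.800]
hi = A.hi+B.hi = [-4.6+1.9, 20.8+1.9, 16.3+1.9] = [-2.700,22.700,18.200]
diag = √(19.2²+19.2²+12.4²) = √891.04 = 29.850

min=[-21.900,3.500,5.800] max=[-2.700,22.700,18.200] diag=29.850


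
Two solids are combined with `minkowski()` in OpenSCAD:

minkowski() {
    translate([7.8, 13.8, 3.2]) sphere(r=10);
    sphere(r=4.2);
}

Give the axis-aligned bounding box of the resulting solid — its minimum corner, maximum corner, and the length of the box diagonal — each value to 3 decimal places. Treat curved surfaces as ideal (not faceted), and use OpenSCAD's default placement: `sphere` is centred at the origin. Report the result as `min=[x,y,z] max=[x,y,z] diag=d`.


min=[-6.400,-0.400,-11.000] max=[22.000,28.000,17.400] diag=49.190

A = translate([7.8, 13.8, 3.2]) sphere(r=10) → bbox [-2.2,3.8,-6.8] .. [17.8,23.8,13.2]
B = sphere(r=4.2) → bbox [-4.2,-4.2,-4.2] .. [4.2,4.2,4.2]
lo = A.lo+B.lo = [-2.2-4.2, 3.8-4.2, -6.8-4.2] = [-6.400,-0.400,-11.000]
hi = A.hi+B.hi = [17.8+4.2, 23.8+4.2, 13.2+4.2] = [22.000,28.000,17.400]
diag = √(28.4²+28.4²+28.4²) = √2419.68 = 49.190


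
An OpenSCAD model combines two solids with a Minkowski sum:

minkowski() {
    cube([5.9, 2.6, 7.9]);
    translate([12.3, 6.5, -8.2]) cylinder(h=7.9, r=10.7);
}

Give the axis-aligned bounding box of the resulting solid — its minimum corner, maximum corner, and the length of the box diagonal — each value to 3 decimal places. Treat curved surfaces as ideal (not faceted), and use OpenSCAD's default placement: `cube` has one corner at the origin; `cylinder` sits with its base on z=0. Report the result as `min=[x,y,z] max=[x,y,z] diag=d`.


A = translate([12.3, 6.5, -8.2]) cylinder(h=7.9, r=10.7) → bbox [1.6,-4.2,-8.2] .. [23,17.2,-0.3]
B = cube([5.9, 2.6, 7.9]) → bbox [0,0,0] .. [5.9,2.6,7.9]
lo = A.lo+B.lo = [1.6+0, -4.2+0, -8.2+0] = [1.600,-4.200,-8.200]
hi = A.hi+B.hi = [23+5.9, 17.2+2.6, -0.3+7.9] = [28.900,19.800,7.600]
diag = √(27.3²+24²+15.8²) = √1570.93 = 39.635

min=[1.600,-4.200,-8.200] max=[28.900,19.800,7.600] diag=39.635


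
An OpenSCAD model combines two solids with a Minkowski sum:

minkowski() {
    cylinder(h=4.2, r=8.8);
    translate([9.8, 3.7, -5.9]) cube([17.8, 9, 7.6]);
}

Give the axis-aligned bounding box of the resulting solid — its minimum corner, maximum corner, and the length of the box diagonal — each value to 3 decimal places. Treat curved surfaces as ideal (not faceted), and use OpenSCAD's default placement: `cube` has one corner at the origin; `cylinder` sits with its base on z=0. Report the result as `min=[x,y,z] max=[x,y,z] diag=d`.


min=[1.000,-5.100,-5.900] max=[36.400,21.500,5.900] diag=45.825

A = translate([9.8, 3.7, -5.9]) cube([17.8, 9, 7.6]) → bbox [9.8,3.7,-5.9] .. [27.6,12.7,1.7]
B = cylinder(h=4.2, r=8.8) → bbox [-8.8,-8.8,0] .. [8.8,8.8,4.2]
lo = A.lo+B.lo = [9.8-8.8, 3.7-8.8, -5.9+0] = [1.000,-5.100,-5.900]
hi = A.hi+B.hi = [27.6+8.8, 12.7+8.8, 1.7+4.2] = [36.400,21.500,5.900]
diag = √(35.4²+26.6²+11.8²) = √2099.96 = 45.825


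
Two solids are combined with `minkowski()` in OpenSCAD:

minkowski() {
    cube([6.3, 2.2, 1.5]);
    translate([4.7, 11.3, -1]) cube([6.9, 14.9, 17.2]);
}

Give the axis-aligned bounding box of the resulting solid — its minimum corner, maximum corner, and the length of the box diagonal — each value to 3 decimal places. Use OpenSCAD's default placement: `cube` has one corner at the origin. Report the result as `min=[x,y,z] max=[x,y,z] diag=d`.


min=[4.700,11.300,-1.000] max=[17.900,28.400,17.700] diag=28.572

A = translate([4.7, 11.3, -1]) cube([6.9, 14.9, 17.2]) → bbox [4.7,11.3,-1] .. [11.6,26.2,16.2]
B = cube([6.3, 2.2, 1.5]) → bbox [0,0,0] .. [6.3,2.2,1.5]
lo = A.lo+B.lo = [4.7+0, 11.3+0, -1+0] = [4.700,11.300,-1.000]
hi = A.hi+B.hi = [11.6+6.3, 26.2+2.2, 16.2+1.5] = [17.900,28.400,17.700]
diag = √(13.2²+17.1²+18.7²) = √816.34 = 28.572


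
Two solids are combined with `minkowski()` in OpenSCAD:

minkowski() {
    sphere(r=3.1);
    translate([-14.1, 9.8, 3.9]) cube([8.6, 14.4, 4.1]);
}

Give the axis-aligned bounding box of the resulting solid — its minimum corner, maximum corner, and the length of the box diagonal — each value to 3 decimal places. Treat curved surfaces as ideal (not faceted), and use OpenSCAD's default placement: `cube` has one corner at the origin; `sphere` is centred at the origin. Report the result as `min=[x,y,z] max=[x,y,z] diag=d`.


A = translate([-14.1, 9.8, 3.9]) cube([8.6, 14.4, 4.1]) → bbox [-14.1,9.8,3.9] .. [-5.5,24.2,8]
B = sphere(r=3.1) → bbox [-3.1,-3.1,-3.1] .. [3.1,3.1,3.1]
lo = A.lo+B.lo = [-14.1-3.1, 9.8-3.1, 3.9-3.1] = [-17.200,6.700,0.800]
hi = A.hi+B.hi = [-5.5+3.1, 24.2+3.1, 8+3.1] = [-2.400,27.300,11.100]
diag = √(14.8²+20.6²+10.3²) = √749.49 = 27.377

min=[-17.200,6.700,0.800] max=[-2.400,27.300,11.100] diag=27.377
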